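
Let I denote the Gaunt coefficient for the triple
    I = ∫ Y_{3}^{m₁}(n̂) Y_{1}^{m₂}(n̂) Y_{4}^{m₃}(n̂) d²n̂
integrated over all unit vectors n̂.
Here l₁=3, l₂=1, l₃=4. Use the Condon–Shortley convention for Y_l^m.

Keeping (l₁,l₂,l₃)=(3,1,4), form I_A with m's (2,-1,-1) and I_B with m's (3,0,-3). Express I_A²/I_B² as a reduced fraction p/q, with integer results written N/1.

3/7

l's match ⇒ only the (l;m) 3-j factors differ between A and B.
A: triangle coeff Δ(3,1,4) = 1/252; Σ_t [0,0]: t=0:+1/240 = 1/240; (3j)²=1/84 [(3 1 4; 2 -1 -1)], sign=-1
B: triangle coeff Δ(3,1,4) = 1/252; Σ_t [0,0]: t=0:+1/720 = 1/720; (3j)²=1/36 [(3 1 4; 3 0 -3)], sign=-1
I_A²/I_B² = (1/84)/(1/36) = 3/7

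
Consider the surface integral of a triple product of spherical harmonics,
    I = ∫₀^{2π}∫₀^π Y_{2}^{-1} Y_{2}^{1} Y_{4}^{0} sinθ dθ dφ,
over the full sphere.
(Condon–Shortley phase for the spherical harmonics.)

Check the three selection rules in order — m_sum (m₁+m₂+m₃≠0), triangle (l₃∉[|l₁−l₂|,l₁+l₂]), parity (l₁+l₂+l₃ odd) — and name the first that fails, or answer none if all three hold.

m₁+m₂+m₃ = -1 + 1 + 0 = 0  ✓
triangle: |2−2|=0 ≤ l₃=4 ≤ 2+2=4  ✓
parity: l₁+l₂+l₃ = 8 is even  ✓

none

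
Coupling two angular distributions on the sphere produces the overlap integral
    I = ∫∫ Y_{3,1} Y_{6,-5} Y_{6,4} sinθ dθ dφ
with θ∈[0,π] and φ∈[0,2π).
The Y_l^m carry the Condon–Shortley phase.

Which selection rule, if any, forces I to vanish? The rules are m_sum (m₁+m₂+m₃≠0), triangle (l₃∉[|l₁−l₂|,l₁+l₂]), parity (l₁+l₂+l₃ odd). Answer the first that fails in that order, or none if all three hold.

Σmᵢ = 0  ✓
l₃∈[|l₁−l₂|,l₁+l₂]=[3,9], have l₃=6  ✓
Σlᵢ = 15 ⇒ odd  ✗

parity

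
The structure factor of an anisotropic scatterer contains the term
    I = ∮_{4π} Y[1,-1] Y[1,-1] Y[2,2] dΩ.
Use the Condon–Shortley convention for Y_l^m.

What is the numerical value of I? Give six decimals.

0.309019

Rules hold: Σm=0, L=4 even, 0≤2≤2.
N = 3·3·5 = 45
Δ = 0!·2!·2!/5! = 1/30
Racah Σ t=0..0: t=0:+1/1 = 1/1
⇒ 3j(1 1 2; 0 0 0)² = 2/15, sgn +1
Racah Σ t=0..0: t=0:+1/4 = 1/4
⇒ 3j(1 1 2; -1 -1 2)² = 1/5, sgn +1
4πI² = N·(3j₀)²·(3jₘ)² = 6/5
I = +1·√(1.2/4π) = 0.30901936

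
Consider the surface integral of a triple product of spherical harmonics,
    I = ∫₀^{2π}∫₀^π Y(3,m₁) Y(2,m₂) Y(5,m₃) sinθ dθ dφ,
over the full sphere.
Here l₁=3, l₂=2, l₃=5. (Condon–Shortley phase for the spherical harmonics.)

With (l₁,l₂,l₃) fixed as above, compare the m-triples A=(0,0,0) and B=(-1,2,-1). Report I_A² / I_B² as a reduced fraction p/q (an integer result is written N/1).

20/3

Same 3,2,5: normalisation and zero-m 3j drop out of the ratio.
A: Δ: 0! 6! 4! / 11! → 1/2310; sum: t=0:+1/144 = 1/144; 3j²(3 2 5; 0 0 0) = Δ·Π!·Σ² = 10/231  (sign -1)
B: Δ: 0! 6! 4! / 11! → 1/2310; sum: t=0:+1/1152 = 1/1152; 3j²(3 2 5; -1 2 -1) = Δ·Π!·Σ² = 1/154  (sign +1)
I_A²/I_B² = (10/231)/(1/154) = 20/3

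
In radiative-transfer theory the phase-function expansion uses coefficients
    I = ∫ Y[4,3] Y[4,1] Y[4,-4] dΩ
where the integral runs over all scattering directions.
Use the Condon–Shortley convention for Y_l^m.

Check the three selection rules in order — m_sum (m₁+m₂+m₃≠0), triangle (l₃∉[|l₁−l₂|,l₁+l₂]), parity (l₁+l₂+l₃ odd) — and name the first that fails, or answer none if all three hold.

none

m₁+m₂+m₃ = 3 + 1 − 4 = 0  ✓
triangle: |4−4|=0 ≤ l₃=4 ≤ 4+4=8  ✓
parity: l₁+l₂+l₃ = 12 is even  ✓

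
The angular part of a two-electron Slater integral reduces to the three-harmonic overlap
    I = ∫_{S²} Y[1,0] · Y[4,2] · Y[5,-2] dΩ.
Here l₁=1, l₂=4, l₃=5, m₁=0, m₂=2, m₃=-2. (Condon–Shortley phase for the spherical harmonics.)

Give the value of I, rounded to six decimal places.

0.225034

Rules hold: Σm=0, L=10 even, 3≤5≤5.
N = 3·9·11 = 297
Δ = 0!·2!·8!/11! = 1/495
Racah Σ t=0..0: t=0:+1/576 = 1/576
⇒ 3j(1 4 5; 0 0 0)² = 5/99, sgn -1
Racah Σ t=0..0: t=0:+1/1440 = 1/1440
⇒ 3j(1 4 5; 0 2 -2)² = 7/165, sgn -1
4πI² = N·(3j₀)²·(3jₘ)² = 7/11
I = +1·√(0.636364/4π) = 0.22503380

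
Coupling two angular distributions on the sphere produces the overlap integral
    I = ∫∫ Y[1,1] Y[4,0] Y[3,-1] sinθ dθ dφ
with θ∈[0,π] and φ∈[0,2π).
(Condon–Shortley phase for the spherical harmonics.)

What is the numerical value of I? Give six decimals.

0.150786

m-sum 0 ✓  L=8 even ✓  3≤3≤5 ✓
Π(2lᵢ+1) = 3×9×7 = 189
triangle coeff Δ(1,4,3) = 1/252
Σ_t [1,1]: t=1:−1/36 = -1/36
(3j)²=4/63 [(1 4 3; 0 0 0)], sign=+1
Σ_t [0,0]: t=0:+1/96 = 1/96
(3j)²=1/42 [(1 4 3; 1 0 -1)], sign=+1
⇒ 4πI² = 2/7
I = (+1)√(2/7/(4π)) = 0.15078601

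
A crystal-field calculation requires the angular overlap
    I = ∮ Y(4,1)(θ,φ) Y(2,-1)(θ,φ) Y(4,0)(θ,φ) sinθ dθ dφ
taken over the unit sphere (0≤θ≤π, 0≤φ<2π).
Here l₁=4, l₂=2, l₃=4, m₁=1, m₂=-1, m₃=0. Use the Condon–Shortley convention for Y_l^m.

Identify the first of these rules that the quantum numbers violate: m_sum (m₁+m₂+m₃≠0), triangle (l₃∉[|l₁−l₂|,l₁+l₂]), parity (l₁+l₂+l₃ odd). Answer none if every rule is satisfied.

none

azimuthal sum: 1 − 1 + 0 = 0  ✓
2 ≤ 4 ≤ 6 (triangle on l)  ✓
L = 4 + 2 + 4 = 10 (even)  ✓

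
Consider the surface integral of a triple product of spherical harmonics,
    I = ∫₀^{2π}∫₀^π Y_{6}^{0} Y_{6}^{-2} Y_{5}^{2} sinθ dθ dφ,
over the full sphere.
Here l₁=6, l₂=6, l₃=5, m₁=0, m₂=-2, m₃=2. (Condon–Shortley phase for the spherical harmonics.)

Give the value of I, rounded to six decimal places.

0.000000

l₁+l₂+l₃=17 is odd: 3j(l;000)=0 ⇒ I=0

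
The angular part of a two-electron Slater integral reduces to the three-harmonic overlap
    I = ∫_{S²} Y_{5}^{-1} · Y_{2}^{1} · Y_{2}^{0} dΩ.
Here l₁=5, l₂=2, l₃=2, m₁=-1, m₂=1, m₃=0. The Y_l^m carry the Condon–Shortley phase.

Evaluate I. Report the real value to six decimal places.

0.000000

l₃=2 ∉ [3,7] — triangle fails ⇒ I = 0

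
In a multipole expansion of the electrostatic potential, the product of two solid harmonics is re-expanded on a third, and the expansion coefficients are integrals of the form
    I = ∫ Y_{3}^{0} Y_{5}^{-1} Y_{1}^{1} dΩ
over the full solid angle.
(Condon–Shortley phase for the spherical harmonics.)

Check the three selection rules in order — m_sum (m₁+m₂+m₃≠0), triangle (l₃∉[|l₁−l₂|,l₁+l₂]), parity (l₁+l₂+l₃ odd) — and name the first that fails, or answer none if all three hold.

azimuthal sum: 0 − 1 + 1 = 0  ✓
2 ≤ 1 ≤ 8 (triangle on l)  ✗
L = 3 + 5 + 1 = 9 (odd)

triangle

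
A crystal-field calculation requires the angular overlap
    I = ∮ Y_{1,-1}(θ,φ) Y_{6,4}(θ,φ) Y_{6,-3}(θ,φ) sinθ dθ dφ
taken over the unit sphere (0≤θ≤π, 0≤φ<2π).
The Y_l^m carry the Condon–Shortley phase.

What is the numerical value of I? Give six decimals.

l₁+l₂+l₃=13 is odd: 3j(l;000)=0 ⇒ I=0

0.000000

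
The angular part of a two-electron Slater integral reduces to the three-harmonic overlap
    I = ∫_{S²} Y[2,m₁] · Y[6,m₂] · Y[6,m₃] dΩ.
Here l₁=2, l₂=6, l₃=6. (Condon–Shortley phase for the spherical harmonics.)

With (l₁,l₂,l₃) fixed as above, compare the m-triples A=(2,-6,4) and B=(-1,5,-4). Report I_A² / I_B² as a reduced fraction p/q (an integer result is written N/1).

Shared (l₁,l₂,l₃)=(2,6,6): N and (l;000)² cancel in I_A²/I_B².
A: Δ = 2!·2!·10!/15! = 1/90090; Racah Σ t=0..0: t=0:+1/14515200 = 1/14515200; ⇒ 3j(2 6 6; 2 -6 4)² = 2/455, sgn +1
B: Δ = 2!·2!·10!/15! = 1/90090; Racah Σ t=1..2: t=1:−1/7257600 t=2:+1/725760 = 1/806400; ⇒ 3j(2 6 6; -1 5 -4)² = 27/910, sgn +1
I_A²/I_B² = (2/455)/(27/910) = 4/27

4/27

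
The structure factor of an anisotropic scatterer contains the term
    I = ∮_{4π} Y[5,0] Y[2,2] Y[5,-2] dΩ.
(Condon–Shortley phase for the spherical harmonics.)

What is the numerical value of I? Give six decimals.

m-sum 0 ✓  L=12 even ✓  3≤5≤7 ✓
Π(2lᵢ+1) = 11×5×11 = 605
triangle coeff Δ(5,2,5) = 1/38610
Σ_t [0,2]: t=0:+1/2880 t=1:−1/576 t=2:+1/2880 = -1/960
(3j)²=10/429 [(5 2 5; 0 0 0)], sign=+1
Σ_t [2,2]: t=2:+1/2880 = 1/2880
(3j)²=14/429 [(5 2 5; 0 2 -2)], sign=-1
⇒ 4πI² = 700/1521
I = (-1)√(700/1521/(4π)) = -0.19137248

-0.191372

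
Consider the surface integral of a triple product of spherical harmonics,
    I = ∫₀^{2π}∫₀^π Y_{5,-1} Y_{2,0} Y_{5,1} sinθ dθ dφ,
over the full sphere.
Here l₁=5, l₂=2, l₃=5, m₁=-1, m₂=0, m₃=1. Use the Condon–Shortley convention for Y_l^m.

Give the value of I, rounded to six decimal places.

-0.145565

Checks pass: Σm=0; 12 even; l₃=5∈[3,7].
(2·5+1)(2·2+1)(2·5+1) = 605
Δ: 2! 8! 2! / 13! → 1/38610
sum: t=0:+1/2880 t=1:−1/576 t=2:+1/2880 = -1/960
3j²(5 2 5; 0 0 0) = Δ·Π!·Σ² = 10/429  (sign +1)
sum: t=0:+1/5760 t=1:−1/720 t=2:+1/2304 = -1/1280
3j²(5 2 5; -1 0 1) = Δ·Π!·Σ² = 27/1430  (sign -1)
combine: 4πI² = 605·10/429·27/1430 = 45/169
take √, sign -1: I = -0.14556534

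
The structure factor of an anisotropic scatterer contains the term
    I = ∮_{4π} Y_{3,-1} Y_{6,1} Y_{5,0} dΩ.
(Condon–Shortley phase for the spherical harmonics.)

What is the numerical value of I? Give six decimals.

Checks pass: Σm=0; 14 even; l₃=5∈[3,9].
(2·3+1)(2·6+1)(2·5+1) = 1001
Δ: 4! 2! 8! / 15! → 1/675675
sum: t=1:−1/8640 t=2:+1/2304 t=3:−1/8640 = 7/34560
3j²(3 6 5; 0 0 0) = Δ·Π!·Σ² = 7/429  (sign -1)
sum: t=2:+1/5760 t=3:−1/3456 t=4:+1/34560 = -1/11520
3j²(3 6 5; -1 1 0) = Δ·Π!·Σ² = 2/429  (sign +1)
combine: 4πI² = 1001·7/429·2/429 = 98/1287
take √, sign -1: I = -0.07784287

-0.077843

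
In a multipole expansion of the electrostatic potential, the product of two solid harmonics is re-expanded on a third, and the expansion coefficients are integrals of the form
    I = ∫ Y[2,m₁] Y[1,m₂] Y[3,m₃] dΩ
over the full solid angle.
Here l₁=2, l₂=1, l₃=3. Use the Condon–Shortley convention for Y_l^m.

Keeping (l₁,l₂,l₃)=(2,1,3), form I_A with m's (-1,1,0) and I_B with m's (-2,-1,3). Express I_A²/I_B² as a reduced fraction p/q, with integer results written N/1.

Shared (l₁,l₂,l₃)=(2,1,3): N and (l;000)² cancel in I_A²/I_B².
A: Δ = 0!·4!·2!/7! = 1/105; Racah Σ t=0..0: t=0:+1/12 = 1/12; ⇒ 3j(2 1 3; -1 1 0)² = 1/35, sgn -1
B: Δ = 0!·4!·2!/7! = 1/105; Racah Σ t=0..0: t=0:+1/48 = 1/48; ⇒ 3j(2 1 3; -2 -1 3)² = 1/7, sgn +1
I_A²/I_B² = (1/35)/(1/7) = 1/5

1/5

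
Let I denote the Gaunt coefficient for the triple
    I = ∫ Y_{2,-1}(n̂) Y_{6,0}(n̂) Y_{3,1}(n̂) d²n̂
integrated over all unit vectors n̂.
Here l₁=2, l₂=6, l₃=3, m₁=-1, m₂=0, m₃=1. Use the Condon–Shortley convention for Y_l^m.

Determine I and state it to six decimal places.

l₃=3 ∉ [4,8] — triangle fails ⇒ I = 0

0.000000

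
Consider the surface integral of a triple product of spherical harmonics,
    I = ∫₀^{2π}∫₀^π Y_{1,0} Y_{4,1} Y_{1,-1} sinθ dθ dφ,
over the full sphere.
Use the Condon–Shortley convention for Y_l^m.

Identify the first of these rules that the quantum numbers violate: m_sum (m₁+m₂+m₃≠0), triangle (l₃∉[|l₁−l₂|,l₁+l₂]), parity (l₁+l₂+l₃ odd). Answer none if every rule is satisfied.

azimuthal sum: 0 + 1 − 1 = 0  ✓
3 ≤ 1 ≤ 5 (triangle on l)  ✗
L = 1 + 4 + 1 = 6 (even)

triangle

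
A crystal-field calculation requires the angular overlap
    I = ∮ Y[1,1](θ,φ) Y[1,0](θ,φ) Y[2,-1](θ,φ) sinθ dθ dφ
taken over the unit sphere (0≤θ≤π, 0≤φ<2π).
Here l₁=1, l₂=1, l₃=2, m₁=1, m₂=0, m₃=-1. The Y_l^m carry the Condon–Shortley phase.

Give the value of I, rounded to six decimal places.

m-sum 0 ✓  L=4 even ✓  0≤2≤2 ✓
Π(2lᵢ+1) = 3×3×5 = 45
triangle coeff Δ(1,1,2) = 1/30
Σ_t [0,0]: t=0:+1/1 = 1/1
(3j)²=2/15 [(1 1 2; 0 0 0)], sign=+1
Σ_t [0,0]: t=0:+1/2 = 1/2
(3j)²=1/10 [(1 1 2; 1 0 -1)], sign=-1
⇒ 4πI² = 3/5
I = (-1)√(3/5/(4π)) = -0.21850969

-0.218510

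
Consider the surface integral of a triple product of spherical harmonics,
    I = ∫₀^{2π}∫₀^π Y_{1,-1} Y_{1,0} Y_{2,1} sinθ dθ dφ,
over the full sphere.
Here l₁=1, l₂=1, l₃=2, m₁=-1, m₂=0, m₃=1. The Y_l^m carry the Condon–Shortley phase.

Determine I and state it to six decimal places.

-0.218510

Checks pass: Σm=0; 4 even; l₃=2∈[0,2].
(2·1+1)(2·1+1)(2·2+1) = 45
Δ: 0! 2! 2! / 5! → 1/30
sum: t=0:+1/1 = 1/1
3j²(1 1 2; 0 0 0) = Δ·Π!·Σ² = 2/15  (sign +1)
sum: t=0:+1/2 = 1/2
3j²(1 1 2; -1 0 1) = Δ·Π!·Σ² = 1/10  (sign -1)
combine: 4πI² = 45·2/15·1/10 = 3/5
take √, sign -1: I = -0.21850969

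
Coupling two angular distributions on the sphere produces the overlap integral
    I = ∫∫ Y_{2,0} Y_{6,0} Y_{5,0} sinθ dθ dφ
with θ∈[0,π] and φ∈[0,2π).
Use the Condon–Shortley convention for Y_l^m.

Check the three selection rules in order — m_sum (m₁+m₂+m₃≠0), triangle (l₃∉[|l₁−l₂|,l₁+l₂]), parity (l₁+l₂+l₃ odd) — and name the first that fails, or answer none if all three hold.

Σmᵢ = 0  ✓
l₃∈[|l₁−l₂|,l₁+l₂]=[4,8], have l₃=5  ✓
Σlᵢ = 13 ⇒ odd  ✗

parity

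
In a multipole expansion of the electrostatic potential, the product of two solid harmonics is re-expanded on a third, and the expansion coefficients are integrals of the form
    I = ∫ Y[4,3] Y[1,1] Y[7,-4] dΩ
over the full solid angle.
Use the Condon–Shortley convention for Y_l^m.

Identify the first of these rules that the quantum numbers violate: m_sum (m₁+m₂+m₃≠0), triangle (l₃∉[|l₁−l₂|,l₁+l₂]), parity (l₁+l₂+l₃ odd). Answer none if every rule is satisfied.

triangle

azimuthal sum: 3 + 1 − 4 = 0  ✓
3 ≤ 7 ≤ 5 (triangle on l)  ✗
L = 4 + 1 + 7 = 12 (even)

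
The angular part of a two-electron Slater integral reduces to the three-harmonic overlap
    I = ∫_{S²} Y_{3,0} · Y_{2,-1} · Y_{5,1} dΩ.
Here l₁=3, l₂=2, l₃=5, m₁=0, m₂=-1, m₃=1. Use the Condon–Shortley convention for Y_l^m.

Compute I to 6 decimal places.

Rules hold: Σm=0, L=10 even, 1≤5≤5.
N = 7·5·11 = 385
Δ = 0!·6!·4!/11! = 1/2310
Racah Σ t=0..0: t=0:+1/144 = 1/144
⇒ 3j(3 2 5; 0 0 0)² = 10/231, sgn -1
Racah Σ t=0..0: t=0:+1/216 = 1/216
⇒ 3j(3 2 5; 0 -1 1)² = 8/231, sgn +1
4πI² = N·(3j₀)²·(3jₘ)² = 400/693
I = -1·√(0.577201/4π) = -0.21431790

-0.214318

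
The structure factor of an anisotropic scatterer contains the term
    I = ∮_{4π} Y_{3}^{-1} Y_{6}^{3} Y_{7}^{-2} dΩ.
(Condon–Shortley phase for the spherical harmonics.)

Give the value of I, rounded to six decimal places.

-0.122872

Rules hold: Σm=0, L=16 even, 3≤7≤9.
N = 7·13·15 = 1365
Δ = 2!·4!·10!/17! = 1/2042040
Racah Σ t=0..2: t=0:+1/207360 t=1:−1/57600 t=2:+1/207360 = -1/129600
⇒ 3j(3 6 7; 0 0 0)² = 168/12155, sgn +1
Racah Σ t=0..2: t=0:+1/17418240 t=1:−1/483840 t=2:+1/241920 = 37/17418240
⇒ 3j(3 6 7; -1 3 -2)² = 1369/136136, sgn -1
4πI² = N·(3j₀)²·(3jₘ)² = 86247/454597
I = -1·√(0.189722/4π) = -0.12287224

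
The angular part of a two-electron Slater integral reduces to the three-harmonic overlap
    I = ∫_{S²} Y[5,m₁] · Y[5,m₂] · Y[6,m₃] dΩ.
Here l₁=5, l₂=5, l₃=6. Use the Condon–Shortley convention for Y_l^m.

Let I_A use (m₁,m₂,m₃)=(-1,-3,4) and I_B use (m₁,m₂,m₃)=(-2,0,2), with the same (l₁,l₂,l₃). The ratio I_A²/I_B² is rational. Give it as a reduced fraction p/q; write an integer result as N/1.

l's match ⇒ only the (l;m) 3-j factors differ between A and B.
A: triangle coeff Δ(5,5,6) = 1/28588560; Σ_t [0,2]: t=0:+1/829440 t=1:−1/86400 t=2:+1/138240 = -13/4147200; (3j)²=13/3740 [(5 5 6; -1 -3 4)], sign=-1
B: triangle coeff Δ(5,5,6) = 1/28588560; Σ_t [1,4]: t=1:−1/207360 t=2:+1/17280 t=3:−1/13824 t=4:+1/103680 = -1/103680; (3j)²=10/7293 [(5 5 6; -2 0 2)], sign=-1
I_A²/I_B² = (13/3740)/(10/7293) = 507/200

507/200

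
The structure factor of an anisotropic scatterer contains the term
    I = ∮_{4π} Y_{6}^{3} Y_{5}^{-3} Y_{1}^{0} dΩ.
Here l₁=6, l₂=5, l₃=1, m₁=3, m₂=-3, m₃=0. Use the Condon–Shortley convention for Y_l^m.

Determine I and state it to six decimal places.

-0.212310

Checks pass: Σm=0; 12 even; l₃=1∈[1,11].
(2·6+1)(2·5+1)(2·1+1) = 429
Δ: 10! 2! 0! / 13! → 1/858
sum: t=5:−1/14400 = -1/14400
3j²(6 5 1; 0 0 0) = Δ·Π!·Σ² = 6/143  (sign +1)
sum: t=2:+1/80640 = 1/80640
3j²(6 5 1; 3 -3 0) = Δ·Π!·Σ² = 9/286  (sign -1)
combine: 4πI² = 429·6/143·9/286 = 81/143
take √, sign -1: I = -0.21230956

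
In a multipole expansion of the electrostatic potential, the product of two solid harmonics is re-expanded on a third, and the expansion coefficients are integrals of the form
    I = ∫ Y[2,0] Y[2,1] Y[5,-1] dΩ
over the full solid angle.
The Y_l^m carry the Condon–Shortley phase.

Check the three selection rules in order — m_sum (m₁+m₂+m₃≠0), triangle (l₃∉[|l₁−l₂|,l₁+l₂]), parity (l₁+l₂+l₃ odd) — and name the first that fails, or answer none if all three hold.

Σmᵢ = 0  ✓
l₃∈[|l₁−l₂|,l₁+l₂]=[0,4], have l₃=5  ✗
Σlᵢ = 9 ⇒ odd

triangle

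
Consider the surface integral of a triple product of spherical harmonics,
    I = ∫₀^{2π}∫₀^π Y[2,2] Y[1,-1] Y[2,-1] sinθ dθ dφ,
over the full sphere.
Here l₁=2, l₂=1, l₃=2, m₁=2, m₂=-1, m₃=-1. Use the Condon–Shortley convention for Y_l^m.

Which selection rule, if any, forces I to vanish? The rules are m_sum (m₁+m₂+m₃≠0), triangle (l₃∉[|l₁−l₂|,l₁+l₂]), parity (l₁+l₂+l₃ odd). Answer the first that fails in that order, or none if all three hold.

parity

m₁+m₂+m₃ = 2 − 1 − 1 = 0  ✓
triangle: |2−1|=1 ≤ l₃=2 ≤ 2+1=3  ✓
parity: l₁+l₂+l₃ = 5 is odd  ✗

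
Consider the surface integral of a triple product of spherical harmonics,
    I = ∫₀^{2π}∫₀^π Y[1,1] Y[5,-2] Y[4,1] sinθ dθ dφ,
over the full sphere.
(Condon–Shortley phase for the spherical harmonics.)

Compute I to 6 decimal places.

Rules hold: Σm=0, L=10 even, 4≤4≤6.
N = 3·11·9 = 297
Δ = 2!·0!·8!/11! = 1/495
Racah Σ t=1..1: t=1:−1/576 = -1/576
⇒ 3j(1 5 4; 0 0 0)² = 5/99, sgn -1
Racah Σ t=0..0: t=0:+1/1440 = 1/1440
⇒ 3j(1 5 4; 1 -2 1)² = 7/165, sgn -1
4πI² = N·(3j₀)²·(3jₘ)² = 7/11
I = +1·√(0.636364/4π) = 0.22503380

0.225034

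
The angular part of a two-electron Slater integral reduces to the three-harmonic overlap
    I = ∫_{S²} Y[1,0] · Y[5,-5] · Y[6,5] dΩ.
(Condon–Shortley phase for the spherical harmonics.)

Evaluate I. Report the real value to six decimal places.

-0.135514

Rules hold: Σm=0, L=12 even, 4≤6≤6.
N = 3·11·13 = 429
Δ = 0!·2!·10!/13! = 1/858
Racah Σ t=0..0: t=0:+1/14400 = 1/14400
⇒ 3j(1 5 6; 0 0 0)² = 6/143, sgn +1
Racah Σ t=0..0: t=0:+1/3628800 = 1/3628800
⇒ 3j(1 5 6; 0 -5 5)² = 1/78, sgn -1
4πI² = N·(3j₀)²·(3jₘ)² = 3/13
I = -1·√(0.230769/4π) = -0.13551395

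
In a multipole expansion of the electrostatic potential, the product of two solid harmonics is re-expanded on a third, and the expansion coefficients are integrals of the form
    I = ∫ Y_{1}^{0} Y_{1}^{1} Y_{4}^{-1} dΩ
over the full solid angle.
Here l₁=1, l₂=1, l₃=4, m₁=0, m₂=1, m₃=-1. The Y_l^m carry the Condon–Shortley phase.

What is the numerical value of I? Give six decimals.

l₃=4 ∉ [0,2] — triangle fails ⇒ I = 0

0.000000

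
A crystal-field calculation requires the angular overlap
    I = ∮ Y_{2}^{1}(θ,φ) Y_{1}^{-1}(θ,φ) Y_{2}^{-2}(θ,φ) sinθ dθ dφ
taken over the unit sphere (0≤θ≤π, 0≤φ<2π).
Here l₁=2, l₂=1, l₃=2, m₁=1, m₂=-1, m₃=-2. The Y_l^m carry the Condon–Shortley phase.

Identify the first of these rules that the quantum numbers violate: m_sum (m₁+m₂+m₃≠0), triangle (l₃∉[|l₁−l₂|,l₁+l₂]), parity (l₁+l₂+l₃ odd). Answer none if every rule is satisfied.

azimuthal sum: 1 − 1 − 2 = -2  ✗
1 ≤ 2 ≤ 3 (triangle on l)
L = 2 + 1 + 2 = 5 (odd)

m_sum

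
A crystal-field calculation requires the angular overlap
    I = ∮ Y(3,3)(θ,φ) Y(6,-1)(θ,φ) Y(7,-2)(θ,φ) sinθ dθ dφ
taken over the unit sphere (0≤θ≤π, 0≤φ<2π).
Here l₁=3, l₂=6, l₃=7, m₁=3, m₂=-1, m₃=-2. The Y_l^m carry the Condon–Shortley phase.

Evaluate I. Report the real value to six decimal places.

m-sum 0 ✓  L=16 even ✓  3≤7≤9 ✓
Π(2lᵢ+1) = 7×13×15 = 1365
triangle coeff Δ(3,6,7) = 1/2042040
Σ_t [0,2]: t=0:+1/207360 t=1:−1/57600 t=2:+1/207360 = -1/129600
(3j)²=168/12155 [(3 6 7; 0 0 0)], sign=+1
Σ_t [0,0]: t=0:+1/691200 = 1/691200
(3j)²=189/9724 [(3 6 7; 3 -1 -2)], sign=-1
⇒ 4πI² = 166698/454597
I = (-1)√(166698/454597/(4π)) = -0.17082325

-0.170823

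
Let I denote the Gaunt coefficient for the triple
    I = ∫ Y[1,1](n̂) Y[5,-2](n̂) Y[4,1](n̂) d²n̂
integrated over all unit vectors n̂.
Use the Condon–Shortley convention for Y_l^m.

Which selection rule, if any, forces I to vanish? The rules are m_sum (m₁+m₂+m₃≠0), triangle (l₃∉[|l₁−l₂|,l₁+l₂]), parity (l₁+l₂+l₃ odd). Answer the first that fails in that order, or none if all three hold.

none

azimuthal sum: 1 − 2 + 1 = 0  ✓
4 ≤ 4 ≤ 6 (triangle on l)  ✓
L = 1 + 5 + 4 = 10 (even)  ✓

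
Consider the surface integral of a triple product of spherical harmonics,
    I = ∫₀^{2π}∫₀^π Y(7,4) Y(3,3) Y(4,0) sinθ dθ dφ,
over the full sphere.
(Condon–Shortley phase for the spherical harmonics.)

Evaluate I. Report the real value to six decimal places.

Σmᵢ = 7 ≠ 0, so the φ-integral vanishes; I = 0

0.000000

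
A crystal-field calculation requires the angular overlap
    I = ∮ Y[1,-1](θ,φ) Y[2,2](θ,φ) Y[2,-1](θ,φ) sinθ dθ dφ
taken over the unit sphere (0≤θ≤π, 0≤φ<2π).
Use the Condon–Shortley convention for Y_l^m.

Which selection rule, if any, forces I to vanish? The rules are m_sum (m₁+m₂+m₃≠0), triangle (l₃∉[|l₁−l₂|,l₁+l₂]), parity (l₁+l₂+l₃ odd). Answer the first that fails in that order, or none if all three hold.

azimuthal sum: -1 + 2 − 1 = 0  ✓
1 ≤ 2 ≤ 3 (triangle on l)  ✓
L = 1 + 2 + 2 = 5 (odd)  ✗

parity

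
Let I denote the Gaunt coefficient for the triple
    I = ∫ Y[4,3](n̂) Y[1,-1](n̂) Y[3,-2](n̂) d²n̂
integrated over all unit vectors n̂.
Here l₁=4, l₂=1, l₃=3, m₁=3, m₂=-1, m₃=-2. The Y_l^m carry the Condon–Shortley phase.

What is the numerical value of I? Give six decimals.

Checks pass: Σm=0; 8 even; l₃=3∈[3,5].
(2·4+1)(2·1+1)(2·3+1) = 189
Δ: 2! 6! 0! / 9! → 1/252
sum: t=1:−1/36 = -1/36
3j²(4 1 3; 0 0 0) = Δ·Π!·Σ² = 4/63  (sign +1)
sum: t=0:+1/240 = 1/240
3j²(4 1 3; 3 -1 -2) = Δ·Π!·Σ² = 1/12  (sign -1)
combine: 4πI² = 189·4/63·1/12 = 1/1
take √, sign -1: I = -0.28209479

-0.282095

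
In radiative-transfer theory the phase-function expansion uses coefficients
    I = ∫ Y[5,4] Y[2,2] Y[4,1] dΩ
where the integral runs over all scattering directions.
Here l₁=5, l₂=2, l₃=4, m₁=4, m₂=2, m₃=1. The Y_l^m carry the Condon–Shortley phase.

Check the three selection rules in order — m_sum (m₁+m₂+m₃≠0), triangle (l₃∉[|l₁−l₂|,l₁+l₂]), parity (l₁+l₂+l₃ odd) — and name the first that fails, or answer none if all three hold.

m_sum

azimuthal sum: 4 + 2 + 1 = 7  ✗
3 ≤ 4 ≤ 7 (triangle on l)
L = 5 + 2 + 4 = 11 (odd)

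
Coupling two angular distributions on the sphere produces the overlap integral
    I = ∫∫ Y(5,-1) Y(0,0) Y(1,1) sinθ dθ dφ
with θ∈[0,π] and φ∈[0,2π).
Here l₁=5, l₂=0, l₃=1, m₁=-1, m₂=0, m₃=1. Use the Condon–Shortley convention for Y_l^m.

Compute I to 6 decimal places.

l₃=1 ∉ [5,5] — triangle fails ⇒ I = 0

0.000000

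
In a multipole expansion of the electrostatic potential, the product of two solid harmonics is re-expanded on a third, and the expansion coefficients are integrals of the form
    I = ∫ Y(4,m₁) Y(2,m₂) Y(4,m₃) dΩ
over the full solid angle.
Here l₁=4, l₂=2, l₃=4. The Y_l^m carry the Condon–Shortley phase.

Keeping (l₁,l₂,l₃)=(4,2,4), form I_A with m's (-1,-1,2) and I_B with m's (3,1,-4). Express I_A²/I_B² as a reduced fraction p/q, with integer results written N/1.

l's match ⇒ only the (l;m) 3-j factors differ between A and B.
A: triangle coeff Δ(4,2,4) = 1/13860; Σ_t [0,1]: t=0:+1/240 t=1:−1/96 = -1/160; (3j)²=27/1540 [(4 2 4; -1 -1 2)], sign=-1
B: triangle coeff Δ(4,2,4) = 1/13860; Σ_t [1,1]: t=1:−1/1440 = -1/1440; (3j)²=7/165 [(4 2 4; 3 1 -4)], sign=-1
I_A²/I_B² = (27/1540)/(7/165) = 81/196

81/196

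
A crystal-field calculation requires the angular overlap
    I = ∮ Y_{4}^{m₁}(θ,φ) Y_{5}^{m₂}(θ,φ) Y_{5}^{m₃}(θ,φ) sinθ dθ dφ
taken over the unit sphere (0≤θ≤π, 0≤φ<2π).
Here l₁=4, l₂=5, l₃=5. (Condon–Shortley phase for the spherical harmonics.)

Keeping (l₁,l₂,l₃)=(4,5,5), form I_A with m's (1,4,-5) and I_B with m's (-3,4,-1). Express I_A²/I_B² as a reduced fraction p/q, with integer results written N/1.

Shared (l₁,l₂,l₃)=(4,5,5): N and (l;000)² cancel in I_A²/I_B².
A: Δ = 4!·4!·6!/15! = 1/3153150; Racah Σ t=3..3: t=3:−1/103680 = -1/103680; ⇒ 3j(4 5 5; 1 4 -5)² = 4/143, sgn -1
B: Δ = 4!·4!·6!/15! = 1/3153150; Racah Σ t=3..4: t=3:−1/103680 t=4:+1/17280 = 1/20736; ⇒ 3j(4 5 5; -3 4 -1)² = 10/429, sgn +1
I_A²/I_B² = (4/143)/(10/429) = 6/5

6/5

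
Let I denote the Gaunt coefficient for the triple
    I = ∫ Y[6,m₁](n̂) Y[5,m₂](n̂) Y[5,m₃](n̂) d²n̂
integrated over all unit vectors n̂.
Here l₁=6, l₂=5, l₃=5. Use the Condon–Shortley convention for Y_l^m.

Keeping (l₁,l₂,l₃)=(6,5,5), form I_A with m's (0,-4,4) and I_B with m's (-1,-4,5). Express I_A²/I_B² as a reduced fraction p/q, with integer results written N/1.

Shared (l₁,l₂,l₃)=(6,5,5): N and (l;000)² cancel in I_A²/I_B².
A: Δ = 6!·6!·4!/17! = 1/28588560; Racah Σ t=0..1: t=0:+1/3110400 t=1:−1/345600 = -1/388800; ⇒ 3j(6 5 5; 0 -4 4)² = 192/12155, sgn +1
B: Δ = 6!·6!·4!/17! = 1/28588560; Racah Σ t=1..1: t=1:−1/2073600 = -1/2073600; ⇒ 3j(6 5 5; -1 -4 5)² = 63/9724, sgn -1
I_A²/I_B² = (192/12155)/(63/9724) = 256/105

256/105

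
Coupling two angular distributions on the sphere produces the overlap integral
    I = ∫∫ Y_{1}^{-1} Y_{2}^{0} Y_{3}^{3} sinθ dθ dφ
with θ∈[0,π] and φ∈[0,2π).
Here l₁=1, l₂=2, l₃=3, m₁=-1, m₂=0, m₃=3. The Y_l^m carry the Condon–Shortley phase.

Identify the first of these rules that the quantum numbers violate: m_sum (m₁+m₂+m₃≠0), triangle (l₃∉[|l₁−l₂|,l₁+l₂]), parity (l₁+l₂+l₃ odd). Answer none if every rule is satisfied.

azimuthal sum: -1 + 0 + 3 = 2  ✗
1 ≤ 3 ≤ 3 (triangle on l)
L = 1 + 2 + 3 = 6 (even)

m_sum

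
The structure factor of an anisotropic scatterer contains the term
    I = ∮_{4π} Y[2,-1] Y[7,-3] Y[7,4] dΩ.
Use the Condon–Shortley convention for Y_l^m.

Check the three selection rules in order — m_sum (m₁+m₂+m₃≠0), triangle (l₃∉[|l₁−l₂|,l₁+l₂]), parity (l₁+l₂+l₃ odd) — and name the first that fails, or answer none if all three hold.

none

azimuthal sum: -1 − 3 + 4 = 0  ✓
5 ≤ 7 ≤ 9 (triangle on l)  ✓
L = 2 + 7 + 7 = 16 (even)  ✓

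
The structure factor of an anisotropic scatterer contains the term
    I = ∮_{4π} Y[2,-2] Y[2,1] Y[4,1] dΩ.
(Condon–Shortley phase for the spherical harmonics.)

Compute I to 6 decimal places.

-0.090112

m-sum 0 ✓  L=8 even ✓  0≤4≤4 ✓
Π(2lᵢ+1) = 5×5×9 = 225
triangle coeff Δ(2,2,4) = 1/630
Σ_t [0,0]: t=0:+1/16 = 1/16
(3j)²=2/35 [(2 2 4; 0 0 0)], sign=+1
Σ_t [0,0]: t=0:+1/144 = 1/144
(3j)²=1/126 [(2 2 4; -2 1 1)], sign=-1
⇒ 4πI² = 5/49
I = (-1)√(5/49/(4π)) = -0.09011188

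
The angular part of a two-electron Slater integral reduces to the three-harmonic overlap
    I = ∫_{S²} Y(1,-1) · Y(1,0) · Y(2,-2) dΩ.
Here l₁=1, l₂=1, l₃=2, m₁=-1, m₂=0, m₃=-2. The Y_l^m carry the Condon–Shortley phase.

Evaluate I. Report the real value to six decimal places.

0.000000

Σmᵢ = -3 ≠ 0, so the φ-integral vanishes; I = 0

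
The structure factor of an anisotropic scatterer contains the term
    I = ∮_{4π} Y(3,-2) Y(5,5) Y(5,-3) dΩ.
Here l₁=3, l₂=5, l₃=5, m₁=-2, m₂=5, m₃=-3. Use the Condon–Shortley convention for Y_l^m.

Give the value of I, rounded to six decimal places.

L=13 odd ⇒ parity kills the (l;000) factor ⇒ I = 0

0.000000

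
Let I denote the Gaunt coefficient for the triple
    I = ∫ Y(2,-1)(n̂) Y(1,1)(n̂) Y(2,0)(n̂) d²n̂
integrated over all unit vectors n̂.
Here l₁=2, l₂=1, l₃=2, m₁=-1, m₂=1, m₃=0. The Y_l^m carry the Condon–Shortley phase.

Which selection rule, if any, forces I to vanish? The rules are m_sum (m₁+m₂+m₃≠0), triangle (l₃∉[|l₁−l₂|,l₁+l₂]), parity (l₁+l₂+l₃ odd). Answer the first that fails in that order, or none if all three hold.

parity

m₁+m₂+m₃ = -1 + 1 + 0 = 0  ✓
triangle: |2−1|=1 ≤ l₃=2 ≤ 2+1=3  ✓
parity: l₁+l₂+l₃ = 5 is odd  ✗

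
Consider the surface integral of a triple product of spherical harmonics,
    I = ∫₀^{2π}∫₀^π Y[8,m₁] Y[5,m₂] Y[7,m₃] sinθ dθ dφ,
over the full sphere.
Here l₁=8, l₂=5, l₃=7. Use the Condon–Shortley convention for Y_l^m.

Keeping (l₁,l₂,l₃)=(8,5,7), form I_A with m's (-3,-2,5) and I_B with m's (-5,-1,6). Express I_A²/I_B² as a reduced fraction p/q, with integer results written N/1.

l's match ⇒ only the (l;m) 3-j factors differ between A and B.
A: triangle coeff Δ(8,5,7) = 1/814773960; Σ_t [1,3]: t=1:−1/1741824000 t=2:+1/104509440 t=3:−1/69672960 = -1/186624000; (3j)²=308/62985 [(8 5 7; -3 -2 5)], sign=-1
B: triangle coeff Δ(8,5,7) = 1/814773960; Σ_t [3,4]: t=3:−1/783820800 t=4:+1/418037760 = 1/895795200; (3j)²=143/23256 [(8 5 7; -5 -1 6)], sign=-1
I_A²/I_B² = (308/62985)/(143/23256) = 672/845

672/845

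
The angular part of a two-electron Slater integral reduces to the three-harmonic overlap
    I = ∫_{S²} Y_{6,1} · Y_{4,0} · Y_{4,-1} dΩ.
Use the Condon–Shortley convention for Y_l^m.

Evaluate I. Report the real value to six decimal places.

Rules hold: Σm=0, L=14 even, 2≤4≤10.
N = 13·9·9 = 1053
Δ = 6!·6!·2!/15! = 1/1261260
Racah Σ t=2..4: t=2:+1/4608 t=3:−1/1296 t=4:+1/4608 = -7/20736
⇒ 3j(6 4 4; 0 0 0)² = 20/1287, sgn -1
Racah Σ t=2..4: t=2:+1/3456 t=3:−1/1728 t=4:+1/11520 = -7/34560
⇒ 3j(6 4 4; 1 0 -1)² = 7/858, sgn +1
4πI² = N·(3j₀)²·(3jₘ)² = 210/1573
I = -1·√(0.133503/4π) = -0.10307192

-0.103072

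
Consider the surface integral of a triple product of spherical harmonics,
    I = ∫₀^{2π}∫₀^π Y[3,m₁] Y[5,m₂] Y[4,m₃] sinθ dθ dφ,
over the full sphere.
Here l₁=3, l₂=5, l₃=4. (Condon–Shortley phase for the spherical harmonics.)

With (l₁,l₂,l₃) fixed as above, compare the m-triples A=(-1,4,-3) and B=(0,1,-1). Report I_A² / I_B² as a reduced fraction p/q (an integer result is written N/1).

49/361

l's match ⇒ only the (l;m) 3-j factors differ between A and B.
A: triangle coeff Δ(3,5,4) = 1/180180; Σ_t [3,4]: t=3:−1/4320 t=4:+1/5760 = -1/17280; (3j)²=7/4290 [(3 5 4; -1 4 -3)], sign=+1
B: triangle coeff Δ(3,5,4) = 1/180180; Σ_t [1,3]: t=1:−1/1440 t=2:+1/192 t=3:−1/432 = 19/8640; (3j)²=361/30030 [(3 5 4; 0 1 -1)], sign=-1
I_A²/I_B² = (7/4290)/(361/30030) = 49/361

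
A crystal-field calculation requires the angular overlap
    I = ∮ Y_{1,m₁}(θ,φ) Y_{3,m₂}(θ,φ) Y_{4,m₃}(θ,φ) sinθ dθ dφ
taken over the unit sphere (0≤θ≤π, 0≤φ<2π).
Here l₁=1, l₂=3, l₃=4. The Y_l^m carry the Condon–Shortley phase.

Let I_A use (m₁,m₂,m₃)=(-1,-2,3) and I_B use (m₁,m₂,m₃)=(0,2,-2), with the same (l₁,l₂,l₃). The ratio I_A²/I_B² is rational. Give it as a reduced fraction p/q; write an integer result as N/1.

7/4

l's match ⇒ only the (l;m) 3-j factors differ between A and B.
A: triangle coeff Δ(1,3,4) = 1/252; Σ_t [0,0]: t=0:+1/240 = 1/240; (3j)²=1/12 [(1 3 4; -1 -2 3)], sign=-1
B: triangle coeff Δ(1,3,4) = 1/252; Σ_t [0,0]: t=0:+1/120 = 1/120; (3j)²=1/21 [(1 3 4; 0 2 -2)], sign=+1
I_A²/I_B² = (1/12)/(1/21) = 7/4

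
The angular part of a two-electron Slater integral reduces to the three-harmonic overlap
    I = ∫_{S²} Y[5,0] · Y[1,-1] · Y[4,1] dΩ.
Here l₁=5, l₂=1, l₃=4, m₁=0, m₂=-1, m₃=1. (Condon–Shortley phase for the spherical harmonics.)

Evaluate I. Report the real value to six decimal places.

0.155288

m-sum 0 ✓  L=10 even ✓  4≤4≤6 ✓
Π(2lᵢ+1) = 11×3×9 = 297
triangle coeff Δ(5,1,4) = 1/495
Σ_t [1,1]: t=1:−1/576 = -1/576
(3j)²=5/99 [(5 1 4; 0 0 0)], sign=-1
Σ_t [0,0]: t=0:+1/1440 = 1/1440
(3j)²=2/99 [(5 1 4; 0 -1 1)], sign=-1
⇒ 4πI² = 10/33
I = (+1)√(10/33/(4π)) = 0.15528807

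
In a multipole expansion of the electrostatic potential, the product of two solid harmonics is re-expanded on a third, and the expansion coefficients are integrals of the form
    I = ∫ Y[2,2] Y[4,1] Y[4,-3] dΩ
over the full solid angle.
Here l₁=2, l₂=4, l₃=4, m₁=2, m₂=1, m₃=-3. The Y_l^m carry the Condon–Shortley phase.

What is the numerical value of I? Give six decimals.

Checks pass: Σm=0; 10 even; l₃=4∈[2,6].
(2·2+1)(2·4+1)(2·4+1) = 405
Δ: 2! 2! 6! / 11! → 1/13860
sum: t=0:+1/192 t=1:−1/36 t=2:+1/192 = -5/288
3j²(2 4 4; 0 0 0) = Δ·Π!·Σ² = 20/693  (sign -1)
sum: t=0:+1/480 = 1/480
3j²(2 4 4; 2 1 -3) = Δ·Π!·Σ² = 3/110  (sign -1)
combine: 4πI² = 405·20/693·3/110 = 270/847
take √, sign +1: I = 0.15927046

0.159270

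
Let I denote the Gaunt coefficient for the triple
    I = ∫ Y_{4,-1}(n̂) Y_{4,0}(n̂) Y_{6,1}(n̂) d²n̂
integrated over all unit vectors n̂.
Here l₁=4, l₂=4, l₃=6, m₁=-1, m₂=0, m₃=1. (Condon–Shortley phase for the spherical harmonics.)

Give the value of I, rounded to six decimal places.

Checks pass: Σm=0; 14 even; l₃=6∈[0,8].
(2·4+1)(2·4+1)(2·6+1) = 1053
Δ: 2! 6! 6! / 15! → 1/1261260
sum: t=0:+1/4608 t=1:−1/1296 t=2:+1/4608 = -7/20736
3j²(4 4 6; 0 0 0) = Δ·Π!·Σ² = 20/1287  (sign -1)
sum: t=0:+1/11520 t=1:−1/1728 t=2:+1/3456 = -7/34560
3j²(4 4 6; -1 0 1) = Δ·Π!·Σ² = 7/858  (sign +1)
combine: 4πI² = 1053·20/1287·7/858 = 210/1573
take √, sign -1: I = -0.10307192

-0.103072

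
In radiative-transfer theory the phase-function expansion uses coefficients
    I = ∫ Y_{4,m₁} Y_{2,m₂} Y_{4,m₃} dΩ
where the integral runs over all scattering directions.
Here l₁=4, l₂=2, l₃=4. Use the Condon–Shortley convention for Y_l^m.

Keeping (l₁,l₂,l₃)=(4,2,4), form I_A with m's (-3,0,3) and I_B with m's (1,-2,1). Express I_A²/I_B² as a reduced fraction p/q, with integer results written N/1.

Shared (l₁,l₂,l₃)=(4,2,4): N and (l;000)² cancel in I_A²/I_B².
A: Δ = 2!·6!·2!/11! = 1/13860; Racah Σ t=1..2: t=1:−1/720 t=2:+1/480 = 1/1440; ⇒ 3j(4 2 4; -3 0 3)² = 7/1980, sgn -1
B: Δ = 2!·6!·2!/11! = 1/13860; Racah Σ t=0..0: t=0:+1/144 = 1/144; ⇒ 3j(4 2 4; 1 -2 1)² = 10/231, sgn -1
I_A²/I_B² = (7/1980)/(10/231) = 49/600

49/600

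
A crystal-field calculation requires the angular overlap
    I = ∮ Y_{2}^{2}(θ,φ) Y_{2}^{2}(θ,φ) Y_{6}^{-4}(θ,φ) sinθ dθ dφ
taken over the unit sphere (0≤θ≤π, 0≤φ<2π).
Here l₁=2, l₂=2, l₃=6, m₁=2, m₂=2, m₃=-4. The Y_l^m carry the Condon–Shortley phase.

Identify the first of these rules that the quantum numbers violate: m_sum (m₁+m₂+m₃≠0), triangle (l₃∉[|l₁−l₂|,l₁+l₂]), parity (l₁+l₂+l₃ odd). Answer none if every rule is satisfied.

triangle

azimuthal sum: 2 + 2 − 4 = 0  ✓
0 ≤ 6 ≤ 4 (triangle on l)  ✗
L = 2 + 2 + 6 = 10 (even)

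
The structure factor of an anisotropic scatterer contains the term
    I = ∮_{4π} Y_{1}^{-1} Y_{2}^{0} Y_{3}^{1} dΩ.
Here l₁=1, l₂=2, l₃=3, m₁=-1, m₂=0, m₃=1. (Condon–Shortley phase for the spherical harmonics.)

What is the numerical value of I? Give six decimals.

Rules hold: Σm=0, L=6 even, 1≤3≤3.
N = 3·5·7 = 105
Δ = 0!·2!·4!/7! = 1/105
Racah Σ t=0..0: t=0:+1/4 = 1/4
⇒ 3j(1 2 3; 0 0 0)² = 3/35, sgn -1
Racah Σ t=0..0: t=0:+1/8 = 1/8
⇒ 3j(1 2 3; -1 0 1)² = 2/35, sgn +1
4πI² = N·(3j₀)²·(3jₘ)² = 18/35
I = -1·√(0.514286/4π) = -0.20230066

-0.202301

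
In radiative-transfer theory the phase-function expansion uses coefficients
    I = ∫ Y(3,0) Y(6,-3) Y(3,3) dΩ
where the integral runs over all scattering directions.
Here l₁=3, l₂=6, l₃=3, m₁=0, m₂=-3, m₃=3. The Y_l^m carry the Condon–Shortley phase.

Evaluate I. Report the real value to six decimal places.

-0.108647

Rules hold: Σm=0, L=12 even, 3≤3≤9.
N = 7·13·7 = 637
Δ = 6!·0!·6!/13! = 1/12012
Racah Σ t=3..3: t=3:−1/1296 = -1/1296
⇒ 3j(3 6 3; 0 0 0)² = 100/3003, sgn +1
Racah Σ t=3..3: t=3:−1/25920 = -1/25920
⇒ 3j(3 6 3; 0 -3 3)² = 1/143, sgn -1
4πI² = N·(3j₀)²·(3jₘ)² = 700/4719
I = -1·√(0.148337/4π) = -0.10864734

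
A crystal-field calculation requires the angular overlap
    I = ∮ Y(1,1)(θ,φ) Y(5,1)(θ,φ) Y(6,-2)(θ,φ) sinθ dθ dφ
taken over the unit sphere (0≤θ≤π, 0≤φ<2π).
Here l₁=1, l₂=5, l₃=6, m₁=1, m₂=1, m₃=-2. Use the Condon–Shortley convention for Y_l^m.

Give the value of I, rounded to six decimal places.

0.216205

Rules hold: Σm=0, L=12 even, 4≤6≤6.
N = 3·11·13 = 429
Δ = 0!·2!·10!/13! = 1/858
Racah Σ t=0..0: t=0:+1/14400 = 1/14400
⇒ 3j(1 5 6; 0 0 0)² = 6/143, sgn +1
Racah Σ t=0..0: t=0:+1/34560 = 1/34560
⇒ 3j(1 5 6; 1 1 -2)² = 14/429, sgn +1
4πI² = N·(3j₀)²·(3jₘ)² = 84/143
I = +1·√(0.587413/4π) = 0.21620548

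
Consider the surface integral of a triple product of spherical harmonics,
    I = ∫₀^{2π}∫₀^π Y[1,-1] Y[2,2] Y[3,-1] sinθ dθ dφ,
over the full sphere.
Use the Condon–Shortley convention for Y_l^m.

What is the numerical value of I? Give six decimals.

Checks pass: Σm=0; 6 even; l₃=3∈[1,3].
(2·1+1)(2·2+1)(2·3+1) = 105
Δ: 0! 2! 4! / 7! → 1/105
sum: t=0:+1/4 = 1/4
3j²(1 2 3; 0 0 0) = Δ·Π!·Σ² = 3/35  (sign -1)
sum: t=0:+1/48 = 1/48
3j²(1 2 3; -1 2 -1) = Δ·Π!·Σ² = 1/105  (sign +1)
combine: 4πI² = 105·3/35·1/105 = 3/35
take √, sign -1: I = -0.08258890

-0.082589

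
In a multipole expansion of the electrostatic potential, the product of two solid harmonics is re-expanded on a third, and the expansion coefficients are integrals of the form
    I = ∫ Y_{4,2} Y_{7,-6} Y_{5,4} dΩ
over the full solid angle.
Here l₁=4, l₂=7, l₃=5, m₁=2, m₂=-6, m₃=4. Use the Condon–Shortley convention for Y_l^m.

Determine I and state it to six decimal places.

0.061746

m-sum 0 ✓  L=16 even ✓  3≤5≤11 ✓
Π(2lᵢ+1) = 9×15×11 = 1485
triangle coeff Δ(4,7,5) = 1/6126120
Σ_t [2,4]: t=2:+1/69120 t=3:−1/20736 t=4:+1/69120 = -1/51840
(3j)²=280/21879 [(4 7 5; 0 0 0)], sign=+1
Σ_t [0,1]: t=0:+1/7257600 t=1:−1/4838400 = -1/14515200
(3j)²=3/1190 [(4 7 5; 2 -6 4)], sign=+1
⇒ 4πI² = 180/3757
I = (+1)√(180/3757/(4π)) = 0.06174627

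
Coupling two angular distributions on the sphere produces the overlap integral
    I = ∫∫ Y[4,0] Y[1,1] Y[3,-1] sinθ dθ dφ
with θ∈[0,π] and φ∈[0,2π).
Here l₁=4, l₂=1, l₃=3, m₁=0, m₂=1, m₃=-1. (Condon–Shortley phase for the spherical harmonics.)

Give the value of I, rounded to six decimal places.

Rules hold: Σm=0, L=8 even, 3≤3≤5.
N = 9·3·7 = 189
Δ = 2!·6!·0!/9! = 1/252
Racah Σ t=1..1: t=1:−1/36 = -1/36
⇒ 3j(4 1 3; 0 0 0)² = 4/63, sgn +1
Racah Σ t=2..2: t=2:+1/96 = 1/96
⇒ 3j(4 1 3; 0 1 -1)² = 1/42, sgn +1
4πI² = N·(3j₀)²·(3jₘ)² = 2/7
I = +1·√(0.285714/4π) = 0.15078601

0.150786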